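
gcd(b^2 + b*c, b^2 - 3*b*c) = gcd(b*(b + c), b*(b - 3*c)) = b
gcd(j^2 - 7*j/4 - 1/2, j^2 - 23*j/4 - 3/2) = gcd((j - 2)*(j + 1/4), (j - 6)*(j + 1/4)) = j + 1/4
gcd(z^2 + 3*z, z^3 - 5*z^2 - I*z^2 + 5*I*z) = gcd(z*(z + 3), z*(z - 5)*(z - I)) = z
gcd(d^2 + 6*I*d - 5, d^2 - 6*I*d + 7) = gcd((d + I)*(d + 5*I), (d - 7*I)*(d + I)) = d + I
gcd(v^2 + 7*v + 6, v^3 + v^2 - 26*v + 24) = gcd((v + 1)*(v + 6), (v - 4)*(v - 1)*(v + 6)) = v + 6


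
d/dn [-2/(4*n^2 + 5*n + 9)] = 2*(8*n + 5)/(4*n^2 + 5*n + 9)^2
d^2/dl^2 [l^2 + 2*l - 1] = 2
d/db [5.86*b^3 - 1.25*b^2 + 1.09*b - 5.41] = 17.58*b^2 - 2.5*b + 1.09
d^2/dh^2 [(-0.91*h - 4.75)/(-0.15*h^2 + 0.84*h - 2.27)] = ((0.1038 - 0.819*h)*(0.15*h^2 - 0.84*h + 2.27) + (0.3*h - 0.84)*(0.6*h - 1.68)*(0.91*h + 4.75))/(0.15*h^2 - 0.84*h + 2.27)^3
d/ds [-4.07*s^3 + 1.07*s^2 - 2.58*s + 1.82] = -12.21*s^2 + 2.14*s - 2.58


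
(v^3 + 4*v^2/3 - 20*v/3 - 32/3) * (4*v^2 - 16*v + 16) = 4*v^5 - 32*v^4/3 - 32*v^3 + 256*v^2/3 + 64*v - 512/3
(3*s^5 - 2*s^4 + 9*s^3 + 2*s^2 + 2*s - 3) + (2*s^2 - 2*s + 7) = 3*s^5 - 2*s^4 + 9*s^3 + 4*s^2 + 4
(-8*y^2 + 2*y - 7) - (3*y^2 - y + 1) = -11*y^2 + 3*y - 8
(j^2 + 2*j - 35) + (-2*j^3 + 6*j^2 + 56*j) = -2*j^3 + 7*j^2 + 58*j - 35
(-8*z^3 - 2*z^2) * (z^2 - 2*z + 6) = -8*z^5 + 14*z^4 - 44*z^3 - 12*z^2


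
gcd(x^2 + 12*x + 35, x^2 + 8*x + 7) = x + 7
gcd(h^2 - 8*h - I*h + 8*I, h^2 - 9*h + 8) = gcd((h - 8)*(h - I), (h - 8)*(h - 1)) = h - 8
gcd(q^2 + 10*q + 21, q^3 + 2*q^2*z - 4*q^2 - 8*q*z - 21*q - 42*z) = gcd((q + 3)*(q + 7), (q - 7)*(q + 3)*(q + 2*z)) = q + 3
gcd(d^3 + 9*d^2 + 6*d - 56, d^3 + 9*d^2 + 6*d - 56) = d^3 + 9*d^2 + 6*d - 56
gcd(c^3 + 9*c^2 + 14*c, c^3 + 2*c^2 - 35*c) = c^2 + 7*c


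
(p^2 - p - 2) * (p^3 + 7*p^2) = p^5 + 6*p^4 - 9*p^3 - 14*p^2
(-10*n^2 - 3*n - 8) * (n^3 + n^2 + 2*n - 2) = -10*n^5 - 13*n^4 - 31*n^3 + 6*n^2 - 10*n + 16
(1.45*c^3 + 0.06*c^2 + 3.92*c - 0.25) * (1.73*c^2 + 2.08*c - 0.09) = 2.5085*c^5 + 3.1198*c^4 + 6.7759*c^3 + 7.7157*c^2 - 0.8728*c + 0.0225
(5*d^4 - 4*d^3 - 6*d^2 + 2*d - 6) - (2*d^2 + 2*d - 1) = 5*d^4 - 4*d^3 - 8*d^2 - 5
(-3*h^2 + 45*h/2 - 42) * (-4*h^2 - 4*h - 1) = 12*h^4 - 78*h^3 + 81*h^2 + 291*h/2 + 42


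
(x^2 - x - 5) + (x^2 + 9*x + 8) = 2*x^2 + 8*x + 3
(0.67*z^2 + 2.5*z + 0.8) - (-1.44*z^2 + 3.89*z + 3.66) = 2.11*z^2 - 1.39*z - 2.86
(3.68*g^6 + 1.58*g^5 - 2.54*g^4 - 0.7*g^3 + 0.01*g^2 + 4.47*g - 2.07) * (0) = 0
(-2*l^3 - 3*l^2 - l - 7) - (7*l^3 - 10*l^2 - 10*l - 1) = -9*l^3 + 7*l^2 + 9*l - 6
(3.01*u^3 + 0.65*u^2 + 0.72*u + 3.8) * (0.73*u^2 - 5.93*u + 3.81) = 2.1973*u^5 - 17.3748*u^4 + 8.1392*u^3 + 0.980900000000001*u^2 - 19.7908*u + 14.478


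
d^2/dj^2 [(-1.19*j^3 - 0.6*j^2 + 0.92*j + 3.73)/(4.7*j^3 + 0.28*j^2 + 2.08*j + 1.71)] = (-1.13686837721616e-13*j^7 - 23.37592*j^6 + 191.73744*j^5 + 1145.97468*j^4 + 119.747688*j^3 + 108.14112*j^2 - 190.354998*j + 18.649664)/(103.823*j^9 + 18.5556*j^8 + 138.94704*j^7 + 129.767332*j^6 + 74.993616*j^5 + 104.338128*j^4 + 56.204146*j^3 + 24.650676*j^2 + 18.246384*j + 5.000211)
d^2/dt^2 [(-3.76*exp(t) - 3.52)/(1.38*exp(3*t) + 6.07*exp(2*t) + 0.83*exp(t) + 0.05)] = (-28.642176*exp(6*t) - 154.81944*exp(5*t) - 445.65196*exp(4*t) - 504.523832*exp(3*t) - 44.169456*exp(2*t) + 2.004392*exp(t) + 0.13668)*exp(t)/(2.628072*exp(9*t) + 34.679124*exp(8*t) + 157.279842*exp(7*t) + 265.649671*exp(6*t) + 97.108827*exp(5*t) + 18.415224*exp(4*t) + 2.093567*exp(3*t) + 0.14886*exp(2*t) + 0.006225*exp(t) + 0.000125)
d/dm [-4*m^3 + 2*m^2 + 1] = 4*m*(1 - 3*m)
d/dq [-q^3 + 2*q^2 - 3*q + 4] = -3*q^2 + 4*q - 3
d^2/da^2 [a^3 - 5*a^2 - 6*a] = 6*a - 10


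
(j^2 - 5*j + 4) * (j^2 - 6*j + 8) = j^4 - 11*j^3 + 42*j^2 - 64*j + 32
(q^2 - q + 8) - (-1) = q^2 - q + 9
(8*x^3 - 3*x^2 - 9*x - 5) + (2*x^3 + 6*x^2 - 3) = 10*x^3 + 3*x^2 - 9*x - 8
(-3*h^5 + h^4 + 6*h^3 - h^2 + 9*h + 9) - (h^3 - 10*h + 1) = -3*h^5 + h^4 + 5*h^3 - h^2 + 19*h + 8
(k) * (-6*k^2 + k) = -6*k^3 + k^2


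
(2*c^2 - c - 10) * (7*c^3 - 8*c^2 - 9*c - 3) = 14*c^5 - 23*c^4 - 80*c^3 + 83*c^2 + 93*c + 30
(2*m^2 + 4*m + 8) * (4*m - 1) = 8*m^3 + 14*m^2 + 28*m - 8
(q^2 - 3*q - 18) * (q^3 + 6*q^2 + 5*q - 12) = q^5 + 3*q^4 - 31*q^3 - 135*q^2 - 54*q + 216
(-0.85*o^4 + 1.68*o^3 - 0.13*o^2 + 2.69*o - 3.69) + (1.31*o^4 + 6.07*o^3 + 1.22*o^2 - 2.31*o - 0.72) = 0.46*o^4 + 7.75*o^3 + 1.09*o^2 + 0.38*o - 4.41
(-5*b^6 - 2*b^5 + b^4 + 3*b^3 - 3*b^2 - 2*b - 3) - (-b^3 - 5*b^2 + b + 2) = -5*b^6 - 2*b^5 + b^4 + 4*b^3 + 2*b^2 - 3*b - 5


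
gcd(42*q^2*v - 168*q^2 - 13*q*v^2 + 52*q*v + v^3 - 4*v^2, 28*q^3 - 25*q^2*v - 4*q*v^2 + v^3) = 7*q - v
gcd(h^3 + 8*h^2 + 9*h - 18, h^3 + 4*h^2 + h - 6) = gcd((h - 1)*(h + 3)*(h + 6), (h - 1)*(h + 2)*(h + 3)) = h^2 + 2*h - 3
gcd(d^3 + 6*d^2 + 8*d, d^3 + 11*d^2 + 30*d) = d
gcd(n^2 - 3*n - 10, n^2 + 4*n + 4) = n + 2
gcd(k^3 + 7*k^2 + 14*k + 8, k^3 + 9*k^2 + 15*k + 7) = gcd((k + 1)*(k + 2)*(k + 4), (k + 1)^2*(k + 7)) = k + 1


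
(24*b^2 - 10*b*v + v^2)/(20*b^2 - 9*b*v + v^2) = (-6*b + v)/(-5*b + v)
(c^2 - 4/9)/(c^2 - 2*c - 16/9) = (3*c - 2)/(3*c - 8)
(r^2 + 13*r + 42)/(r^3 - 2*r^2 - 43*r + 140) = (r + 6)/(r^2 - 9*r + 20)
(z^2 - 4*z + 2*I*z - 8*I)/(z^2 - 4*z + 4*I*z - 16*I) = (z + 2*I)/(z + 4*I)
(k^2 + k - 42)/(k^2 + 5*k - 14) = (k - 6)/(k - 2)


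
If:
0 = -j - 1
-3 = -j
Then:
No Solution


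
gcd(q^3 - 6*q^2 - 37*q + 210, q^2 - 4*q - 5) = q - 5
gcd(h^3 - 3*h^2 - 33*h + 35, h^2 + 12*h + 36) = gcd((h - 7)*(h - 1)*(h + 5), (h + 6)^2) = 1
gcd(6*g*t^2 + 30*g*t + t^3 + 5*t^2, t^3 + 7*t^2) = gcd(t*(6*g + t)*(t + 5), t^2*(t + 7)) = t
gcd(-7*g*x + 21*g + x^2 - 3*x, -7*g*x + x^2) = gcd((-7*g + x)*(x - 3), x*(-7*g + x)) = -7*g + x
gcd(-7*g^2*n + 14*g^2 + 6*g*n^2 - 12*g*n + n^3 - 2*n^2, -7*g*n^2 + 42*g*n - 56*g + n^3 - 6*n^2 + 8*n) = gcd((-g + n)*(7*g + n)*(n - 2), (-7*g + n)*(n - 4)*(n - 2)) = n - 2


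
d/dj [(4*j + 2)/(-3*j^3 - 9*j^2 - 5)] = 2*(-6*j^3 - 18*j^2 + 9*j*(j + 2)*(2*j + 1) - 10)/(3*j^3 + 9*j^2 + 5)^2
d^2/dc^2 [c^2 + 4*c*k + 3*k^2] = 2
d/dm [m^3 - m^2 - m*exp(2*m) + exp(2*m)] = 3*m^2 - 2*m*exp(2*m) - 2*m + exp(2*m)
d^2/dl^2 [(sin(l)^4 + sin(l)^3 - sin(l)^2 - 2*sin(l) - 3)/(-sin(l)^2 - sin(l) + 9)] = (4*sin(l)^8 + 12*sin(l)^7 - 98*sin(l)^6 - 228*sin(l)^5 + 1198*sin(l)^4 + 765*sin(l)^3 - 1299*sin(l)^2 - 549*sin(l) + 258)/(sin(l)^2 + sin(l) - 9)^3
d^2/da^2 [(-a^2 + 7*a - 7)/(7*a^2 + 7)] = 2*(7*a^3 - 18*a^2 - 21*a + 6)/(7*(a^6 + 3*a^4 + 3*a^2 + 1))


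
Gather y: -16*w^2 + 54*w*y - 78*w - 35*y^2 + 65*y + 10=-16*w^2 - 78*w - 35*y^2 + y*(54*w + 65) + 10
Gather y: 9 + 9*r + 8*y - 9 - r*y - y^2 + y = 9*r - y^2 + y*(9 - r)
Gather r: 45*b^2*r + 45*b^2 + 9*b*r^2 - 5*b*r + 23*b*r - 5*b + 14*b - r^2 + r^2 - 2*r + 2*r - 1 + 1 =45*b^2 + 9*b*r^2 + 9*b + r*(45*b^2 + 18*b)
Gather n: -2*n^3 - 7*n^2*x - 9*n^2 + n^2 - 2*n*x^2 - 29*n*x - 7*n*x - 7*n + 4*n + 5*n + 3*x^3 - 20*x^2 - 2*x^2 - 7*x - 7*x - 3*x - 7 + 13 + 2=-2*n^3 + n^2*(-7*x - 8) + n*(-2*x^2 - 36*x + 2) + 3*x^3 - 22*x^2 - 17*x + 8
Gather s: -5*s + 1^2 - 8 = -5*s - 7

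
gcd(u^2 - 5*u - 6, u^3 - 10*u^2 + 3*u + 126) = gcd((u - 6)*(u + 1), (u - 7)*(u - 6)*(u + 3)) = u - 6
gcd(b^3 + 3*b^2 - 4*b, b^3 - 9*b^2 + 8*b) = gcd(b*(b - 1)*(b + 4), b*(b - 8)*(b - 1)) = b^2 - b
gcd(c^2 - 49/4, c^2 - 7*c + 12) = 1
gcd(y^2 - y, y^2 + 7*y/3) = y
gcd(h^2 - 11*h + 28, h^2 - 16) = h - 4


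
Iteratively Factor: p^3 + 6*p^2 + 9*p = (p + 3)*(p^2 + 3*p) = (p + 3)^2*(p)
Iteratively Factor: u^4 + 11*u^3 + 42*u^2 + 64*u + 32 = (u + 4)*(u^3 + 7*u^2 + 14*u + 8) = (u + 1)*(u + 4)*(u^2 + 6*u + 8) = (u + 1)*(u + 4)^2*(u + 2)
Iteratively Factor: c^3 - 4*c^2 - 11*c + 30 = (c + 3)*(c^2 - 7*c + 10) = (c - 5)*(c + 3)*(c - 2)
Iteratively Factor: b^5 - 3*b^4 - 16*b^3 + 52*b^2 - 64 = (b - 2)*(b^4 - b^3 - 18*b^2 + 16*b + 32) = (b - 2)^2*(b^3 + b^2 - 16*b - 16) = (b - 2)^2*(b + 4)*(b^2 - 3*b - 4) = (b - 4)*(b - 2)^2*(b + 4)*(b + 1)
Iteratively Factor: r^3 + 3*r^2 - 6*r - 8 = (r + 4)*(r^2 - r - 2) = (r + 1)*(r + 4)*(r - 2)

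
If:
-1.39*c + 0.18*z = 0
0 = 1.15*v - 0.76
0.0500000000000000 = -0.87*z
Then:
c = -0.01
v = 0.66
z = -0.06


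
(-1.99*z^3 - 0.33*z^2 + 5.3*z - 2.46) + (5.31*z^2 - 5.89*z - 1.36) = -1.99*z^3 + 4.98*z^2 - 0.59*z - 3.82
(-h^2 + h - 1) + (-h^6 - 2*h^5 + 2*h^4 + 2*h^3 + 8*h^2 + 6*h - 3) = -h^6 - 2*h^5 + 2*h^4 + 2*h^3 + 7*h^2 + 7*h - 4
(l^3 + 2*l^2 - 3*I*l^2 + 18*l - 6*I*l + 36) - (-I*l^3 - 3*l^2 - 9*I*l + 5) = l^3 + I*l^3 + 5*l^2 - 3*I*l^2 + 18*l + 3*I*l + 31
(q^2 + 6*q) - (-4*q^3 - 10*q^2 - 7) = 4*q^3 + 11*q^2 + 6*q + 7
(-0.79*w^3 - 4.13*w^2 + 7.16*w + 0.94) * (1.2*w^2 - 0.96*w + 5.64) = -0.948*w^5 - 4.1976*w^4 + 8.1012*w^3 - 29.0388*w^2 + 39.48*w + 5.3016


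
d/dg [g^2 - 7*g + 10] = 2*g - 7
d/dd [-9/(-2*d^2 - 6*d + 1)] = 18*(-2*d - 3)/(2*d^2 + 6*d - 1)^2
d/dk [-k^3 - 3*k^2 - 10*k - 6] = -3*k^2 - 6*k - 10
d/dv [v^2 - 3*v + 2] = 2*v - 3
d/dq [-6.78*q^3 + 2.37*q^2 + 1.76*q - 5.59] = -20.34*q^2 + 4.74*q + 1.76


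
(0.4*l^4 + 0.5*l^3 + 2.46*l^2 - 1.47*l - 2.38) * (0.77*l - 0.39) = 0.308*l^5 + 0.229*l^4 + 1.6992*l^3 - 2.0913*l^2 - 1.2593*l + 0.9282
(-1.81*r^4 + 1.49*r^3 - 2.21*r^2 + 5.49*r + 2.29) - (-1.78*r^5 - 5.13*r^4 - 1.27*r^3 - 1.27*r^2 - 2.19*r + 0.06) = 1.78*r^5 + 3.32*r^4 + 2.76*r^3 - 0.94*r^2 + 7.68*r + 2.23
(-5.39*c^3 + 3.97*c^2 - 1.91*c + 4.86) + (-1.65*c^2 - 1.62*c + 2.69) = -5.39*c^3 + 2.32*c^2 - 3.53*c + 7.55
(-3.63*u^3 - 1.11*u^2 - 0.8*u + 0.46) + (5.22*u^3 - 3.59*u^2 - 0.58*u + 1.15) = 1.59*u^3 - 4.7*u^2 - 1.38*u + 1.61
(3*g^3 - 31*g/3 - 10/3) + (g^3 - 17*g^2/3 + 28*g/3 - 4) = 4*g^3 - 17*g^2/3 - g - 22/3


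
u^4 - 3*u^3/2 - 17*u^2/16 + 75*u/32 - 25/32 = (u - 5/4)*(u - 1)*(u - 1/2)*(u + 5/4)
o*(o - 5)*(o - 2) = o^3 - 7*o^2 + 10*o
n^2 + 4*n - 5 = (n - 1)*(n + 5)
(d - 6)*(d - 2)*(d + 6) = d^3 - 2*d^2 - 36*d + 72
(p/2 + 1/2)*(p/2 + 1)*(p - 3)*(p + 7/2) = p^4/4 + 7*p^3/8 - 7*p^2/4 - 61*p/8 - 21/4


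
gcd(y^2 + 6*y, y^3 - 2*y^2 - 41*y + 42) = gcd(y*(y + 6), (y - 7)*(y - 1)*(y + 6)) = y + 6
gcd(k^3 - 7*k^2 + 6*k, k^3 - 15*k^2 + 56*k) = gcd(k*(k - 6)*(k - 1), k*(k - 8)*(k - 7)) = k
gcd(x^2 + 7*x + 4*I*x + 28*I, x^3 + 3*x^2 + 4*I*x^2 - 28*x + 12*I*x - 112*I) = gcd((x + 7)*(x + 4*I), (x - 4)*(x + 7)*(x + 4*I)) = x^2 + x*(7 + 4*I) + 28*I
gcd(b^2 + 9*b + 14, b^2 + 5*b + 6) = b + 2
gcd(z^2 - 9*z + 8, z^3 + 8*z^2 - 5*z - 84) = 1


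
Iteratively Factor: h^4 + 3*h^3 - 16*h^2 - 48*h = (h + 4)*(h^3 - h^2 - 12*h) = h*(h + 4)*(h^2 - h - 12) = h*(h - 4)*(h + 4)*(h + 3)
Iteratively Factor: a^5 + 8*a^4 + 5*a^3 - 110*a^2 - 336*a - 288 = (a + 3)*(a^4 + 5*a^3 - 10*a^2 - 80*a - 96) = (a + 3)*(a + 4)*(a^3 + a^2 - 14*a - 24) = (a - 4)*(a + 3)*(a + 4)*(a^2 + 5*a + 6) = (a - 4)*(a + 3)^2*(a + 4)*(a + 2)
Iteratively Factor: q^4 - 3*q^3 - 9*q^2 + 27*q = (q)*(q^3 - 3*q^2 - 9*q + 27) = q*(q - 3)*(q^2 - 9) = q*(q - 3)*(q + 3)*(q - 3)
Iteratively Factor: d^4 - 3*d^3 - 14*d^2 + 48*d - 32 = (d - 1)*(d^3 - 2*d^2 - 16*d + 32) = (d - 4)*(d - 1)*(d^2 + 2*d - 8) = (d - 4)*(d - 1)*(d + 4)*(d - 2)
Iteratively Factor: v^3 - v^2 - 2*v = (v)*(v^2 - v - 2) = v*(v - 2)*(v + 1)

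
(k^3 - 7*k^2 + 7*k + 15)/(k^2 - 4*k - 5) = k - 3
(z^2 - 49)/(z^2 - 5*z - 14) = (z + 7)/(z + 2)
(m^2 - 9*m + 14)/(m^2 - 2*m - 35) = (m - 2)/(m + 5)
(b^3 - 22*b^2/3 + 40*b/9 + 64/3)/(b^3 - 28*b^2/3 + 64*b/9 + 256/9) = (b - 6)/(b - 8)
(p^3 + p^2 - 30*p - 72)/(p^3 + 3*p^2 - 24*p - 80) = (p^2 - 3*p - 18)/(p^2 - p - 20)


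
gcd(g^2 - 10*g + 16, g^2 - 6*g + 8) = g - 2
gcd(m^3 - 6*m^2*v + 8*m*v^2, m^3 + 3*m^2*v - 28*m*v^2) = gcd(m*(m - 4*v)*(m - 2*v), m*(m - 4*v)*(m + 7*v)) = -m^2 + 4*m*v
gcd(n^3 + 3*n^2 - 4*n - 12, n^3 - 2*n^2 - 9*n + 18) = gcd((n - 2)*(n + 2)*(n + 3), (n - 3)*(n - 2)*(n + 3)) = n^2 + n - 6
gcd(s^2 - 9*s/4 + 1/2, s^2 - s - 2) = s - 2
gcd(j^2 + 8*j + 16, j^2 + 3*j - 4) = j + 4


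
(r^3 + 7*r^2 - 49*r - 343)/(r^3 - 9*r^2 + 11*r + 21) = (r^2 + 14*r + 49)/(r^2 - 2*r - 3)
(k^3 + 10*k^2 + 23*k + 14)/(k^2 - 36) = (k^3 + 10*k^2 + 23*k + 14)/(k^2 - 36)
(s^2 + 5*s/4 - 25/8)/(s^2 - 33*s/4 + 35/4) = (s + 5/2)/(s - 7)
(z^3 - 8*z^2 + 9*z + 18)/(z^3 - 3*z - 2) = (z^2 - 9*z + 18)/(z^2 - z - 2)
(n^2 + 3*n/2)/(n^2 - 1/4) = 2*n*(2*n + 3)/(4*n^2 - 1)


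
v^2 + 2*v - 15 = (v - 3)*(v + 5)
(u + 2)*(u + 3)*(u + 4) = u^3 + 9*u^2 + 26*u + 24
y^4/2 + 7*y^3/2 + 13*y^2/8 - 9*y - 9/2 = (y/2 + 1)*(y - 3/2)*(y + 1/2)*(y + 6)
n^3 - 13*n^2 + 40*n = n*(n - 8)*(n - 5)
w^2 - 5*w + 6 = (w - 3)*(w - 2)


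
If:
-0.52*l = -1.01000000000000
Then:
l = 1.94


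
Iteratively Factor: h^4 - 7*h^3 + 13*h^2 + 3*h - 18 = (h - 2)*(h^3 - 5*h^2 + 3*h + 9) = (h - 2)*(h + 1)*(h^2 - 6*h + 9) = (h - 3)*(h - 2)*(h + 1)*(h - 3)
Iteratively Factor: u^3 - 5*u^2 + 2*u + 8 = (u - 4)*(u^2 - u - 2) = (u - 4)*(u + 1)*(u - 2)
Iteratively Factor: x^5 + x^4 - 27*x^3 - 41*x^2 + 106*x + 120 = (x + 1)*(x^4 - 27*x^2 - 14*x + 120) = (x + 1)*(x + 4)*(x^3 - 4*x^2 - 11*x + 30) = (x - 2)*(x + 1)*(x + 4)*(x^2 - 2*x - 15) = (x - 2)*(x + 1)*(x + 3)*(x + 4)*(x - 5)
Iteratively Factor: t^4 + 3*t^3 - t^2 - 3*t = (t + 3)*(t^3 - t) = (t + 1)*(t + 3)*(t^2 - t) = (t - 1)*(t + 1)*(t + 3)*(t)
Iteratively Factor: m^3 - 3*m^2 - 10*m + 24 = (m + 3)*(m^2 - 6*m + 8) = (m - 4)*(m + 3)*(m - 2)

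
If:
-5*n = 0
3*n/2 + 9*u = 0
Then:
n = 0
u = 0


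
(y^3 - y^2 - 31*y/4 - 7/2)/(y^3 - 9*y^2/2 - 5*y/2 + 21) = (y + 1/2)/(y - 3)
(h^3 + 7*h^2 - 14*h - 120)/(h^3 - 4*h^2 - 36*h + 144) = (h + 5)/(h - 6)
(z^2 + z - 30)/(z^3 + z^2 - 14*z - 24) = (z^2 + z - 30)/(z^3 + z^2 - 14*z - 24)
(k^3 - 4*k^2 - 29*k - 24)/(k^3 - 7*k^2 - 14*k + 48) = (k + 1)/(k - 2)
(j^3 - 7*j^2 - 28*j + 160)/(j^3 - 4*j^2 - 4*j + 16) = (j^2 - 3*j - 40)/(j^2 - 4)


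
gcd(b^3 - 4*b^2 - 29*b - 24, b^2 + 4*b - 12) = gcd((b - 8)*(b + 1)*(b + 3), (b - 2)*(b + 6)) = 1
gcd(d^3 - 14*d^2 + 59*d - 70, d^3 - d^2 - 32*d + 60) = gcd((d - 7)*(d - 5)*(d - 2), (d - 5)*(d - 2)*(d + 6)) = d^2 - 7*d + 10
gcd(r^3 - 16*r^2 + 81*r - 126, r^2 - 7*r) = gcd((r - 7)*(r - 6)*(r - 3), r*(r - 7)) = r - 7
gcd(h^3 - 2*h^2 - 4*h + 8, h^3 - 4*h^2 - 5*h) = 1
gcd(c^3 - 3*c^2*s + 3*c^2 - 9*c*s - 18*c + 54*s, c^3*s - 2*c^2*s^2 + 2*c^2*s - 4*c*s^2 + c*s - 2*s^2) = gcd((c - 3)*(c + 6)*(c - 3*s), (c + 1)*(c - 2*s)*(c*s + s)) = 1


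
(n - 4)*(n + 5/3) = n^2 - 7*n/3 - 20/3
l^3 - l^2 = l^2*(l - 1)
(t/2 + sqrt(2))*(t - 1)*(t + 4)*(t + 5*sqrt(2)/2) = t^4/2 + 3*t^3/2 + 9*sqrt(2)*t^3/4 + 3*t^2 + 27*sqrt(2)*t^2/4 - 9*sqrt(2)*t + 15*t - 20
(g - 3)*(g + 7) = g^2 + 4*g - 21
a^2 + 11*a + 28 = (a + 4)*(a + 7)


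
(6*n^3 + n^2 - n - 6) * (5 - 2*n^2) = -12*n^5 - 2*n^4 + 32*n^3 + 17*n^2 - 5*n - 30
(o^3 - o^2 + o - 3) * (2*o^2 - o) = 2*o^5 - 3*o^4 + 3*o^3 - 7*o^2 + 3*o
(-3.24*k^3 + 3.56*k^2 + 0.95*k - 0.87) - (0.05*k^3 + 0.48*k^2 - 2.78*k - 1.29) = -3.29*k^3 + 3.08*k^2 + 3.73*k + 0.42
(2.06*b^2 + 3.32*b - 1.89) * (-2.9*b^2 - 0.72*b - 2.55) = -5.974*b^4 - 11.1112*b^3 - 2.1624*b^2 - 7.1052*b + 4.8195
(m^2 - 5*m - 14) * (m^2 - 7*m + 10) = m^4 - 12*m^3 + 31*m^2 + 48*m - 140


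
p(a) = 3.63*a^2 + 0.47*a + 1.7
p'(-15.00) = -108.43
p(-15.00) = 811.40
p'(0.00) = 0.47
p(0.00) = 1.70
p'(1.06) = 8.17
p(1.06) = 6.28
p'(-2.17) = -15.28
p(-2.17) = 17.77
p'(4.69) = 34.52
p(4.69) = 83.75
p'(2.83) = 21.02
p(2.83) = 32.10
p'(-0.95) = -6.43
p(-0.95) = 4.53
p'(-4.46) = -31.91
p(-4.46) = 71.81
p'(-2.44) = -17.24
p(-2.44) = 22.16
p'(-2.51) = -17.75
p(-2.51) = 23.39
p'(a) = 7.26*a + 0.47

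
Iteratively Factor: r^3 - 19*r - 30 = (r - 5)*(r^2 + 5*r + 6) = (r - 5)*(r + 2)*(r + 3)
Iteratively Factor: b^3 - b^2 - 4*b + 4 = (b - 1)*(b^2 - 4) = (b - 1)*(b + 2)*(b - 2)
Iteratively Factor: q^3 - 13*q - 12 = (q + 3)*(q^2 - 3*q - 4) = (q - 4)*(q + 3)*(q + 1)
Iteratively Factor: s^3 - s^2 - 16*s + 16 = (s - 4)*(s^2 + 3*s - 4) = (s - 4)*(s - 1)*(s + 4)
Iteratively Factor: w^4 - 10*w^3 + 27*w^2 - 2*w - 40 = (w - 2)*(w^3 - 8*w^2 + 11*w + 20) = (w - 5)*(w - 2)*(w^2 - 3*w - 4) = (w - 5)*(w - 2)*(w + 1)*(w - 4)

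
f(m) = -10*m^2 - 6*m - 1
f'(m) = -20*m - 6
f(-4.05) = -140.72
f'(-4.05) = 75.00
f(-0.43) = -0.27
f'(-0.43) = 2.60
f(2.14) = -59.64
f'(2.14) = -48.80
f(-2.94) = -69.80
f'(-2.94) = 52.80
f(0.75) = -11.12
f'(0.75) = -21.00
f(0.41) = -5.14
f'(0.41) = -14.20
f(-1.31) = -10.30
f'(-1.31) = 20.20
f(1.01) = -17.26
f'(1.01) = -26.20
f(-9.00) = -757.00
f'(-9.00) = 174.00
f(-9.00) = -757.00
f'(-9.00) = 174.00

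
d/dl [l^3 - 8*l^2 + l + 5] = 3*l^2 - 16*l + 1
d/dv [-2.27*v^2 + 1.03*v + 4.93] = 1.03 - 4.54*v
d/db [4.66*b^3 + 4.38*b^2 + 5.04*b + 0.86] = 13.98*b^2 + 8.76*b + 5.04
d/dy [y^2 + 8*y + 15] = 2*y + 8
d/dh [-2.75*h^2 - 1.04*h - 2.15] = -5.5*h - 1.04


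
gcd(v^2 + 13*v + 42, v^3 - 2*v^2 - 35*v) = 1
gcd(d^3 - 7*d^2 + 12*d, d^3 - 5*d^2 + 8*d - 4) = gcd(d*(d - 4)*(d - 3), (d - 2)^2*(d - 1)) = 1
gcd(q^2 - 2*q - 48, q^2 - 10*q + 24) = 1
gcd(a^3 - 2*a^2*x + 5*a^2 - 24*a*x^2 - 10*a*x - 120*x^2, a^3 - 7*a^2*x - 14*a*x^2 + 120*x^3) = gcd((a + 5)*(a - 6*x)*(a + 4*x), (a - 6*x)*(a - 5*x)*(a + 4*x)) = -a^2 + 2*a*x + 24*x^2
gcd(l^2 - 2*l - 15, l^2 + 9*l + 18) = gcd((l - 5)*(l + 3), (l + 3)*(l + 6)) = l + 3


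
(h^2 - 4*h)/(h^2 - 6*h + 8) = h/(h - 2)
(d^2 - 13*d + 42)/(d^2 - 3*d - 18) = (d - 7)/(d + 3)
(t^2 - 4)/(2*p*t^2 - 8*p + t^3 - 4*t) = 1/(2*p + t)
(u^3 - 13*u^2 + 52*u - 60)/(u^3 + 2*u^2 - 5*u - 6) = (u^2 - 11*u + 30)/(u^2 + 4*u + 3)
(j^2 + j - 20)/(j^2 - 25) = (j - 4)/(j - 5)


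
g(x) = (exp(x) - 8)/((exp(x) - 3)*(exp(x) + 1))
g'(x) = -(exp(x) - 8)*exp(x)/((exp(x) - 3)*(exp(x) + 1)^2) - (exp(x) - 8)*exp(x)/((exp(x) - 3)^2*(exp(x) + 1)) + exp(x)/((exp(x) - 3)*(exp(x) + 1)) = (-exp(2*x) + 16*exp(x) - 19)*exp(x)/(exp(4*x) - 4*exp(3*x) - 2*exp(2*x) + 12*exp(x) + 9)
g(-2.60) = 2.52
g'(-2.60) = -0.13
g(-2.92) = 2.56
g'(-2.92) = -0.10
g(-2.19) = 2.46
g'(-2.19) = -0.19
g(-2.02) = 2.42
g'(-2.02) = -0.21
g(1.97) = -0.02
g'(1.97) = 0.27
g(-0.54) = 1.94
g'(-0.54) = -0.40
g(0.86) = 2.63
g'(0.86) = 6.81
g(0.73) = 2.08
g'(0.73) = 2.54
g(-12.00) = 2.67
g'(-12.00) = 0.00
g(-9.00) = 2.67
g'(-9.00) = 0.00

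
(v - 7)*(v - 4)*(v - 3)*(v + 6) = v^4 - 8*v^3 - 23*v^2 + 282*v - 504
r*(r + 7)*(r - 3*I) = r^3 + 7*r^2 - 3*I*r^2 - 21*I*r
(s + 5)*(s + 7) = s^2 + 12*s + 35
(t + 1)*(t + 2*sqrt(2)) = t^2 + t + 2*sqrt(2)*t + 2*sqrt(2)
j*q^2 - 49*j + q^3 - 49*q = (j + q)*(q - 7)*(q + 7)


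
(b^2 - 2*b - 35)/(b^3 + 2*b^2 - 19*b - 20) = (b - 7)/(b^2 - 3*b - 4)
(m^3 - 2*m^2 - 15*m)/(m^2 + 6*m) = (m^2 - 2*m - 15)/(m + 6)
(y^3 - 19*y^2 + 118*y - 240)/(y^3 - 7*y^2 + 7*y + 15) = (y^2 - 14*y + 48)/(y^2 - 2*y - 3)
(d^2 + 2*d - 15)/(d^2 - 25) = (d - 3)/(d - 5)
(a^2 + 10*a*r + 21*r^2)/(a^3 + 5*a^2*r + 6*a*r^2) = (a + 7*r)/(a*(a + 2*r))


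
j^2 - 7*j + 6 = (j - 6)*(j - 1)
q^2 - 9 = (q - 3)*(q + 3)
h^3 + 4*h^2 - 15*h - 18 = (h - 3)*(h + 1)*(h + 6)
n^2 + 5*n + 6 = (n + 2)*(n + 3)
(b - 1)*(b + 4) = b^2 + 3*b - 4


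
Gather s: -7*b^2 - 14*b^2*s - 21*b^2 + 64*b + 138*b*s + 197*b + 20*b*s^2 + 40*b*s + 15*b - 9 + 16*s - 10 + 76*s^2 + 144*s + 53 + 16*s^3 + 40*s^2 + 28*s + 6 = -28*b^2 + 276*b + 16*s^3 + s^2*(20*b + 116) + s*(-14*b^2 + 178*b + 188) + 40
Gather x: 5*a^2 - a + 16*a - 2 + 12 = 5*a^2 + 15*a + 10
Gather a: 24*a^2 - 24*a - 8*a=24*a^2 - 32*a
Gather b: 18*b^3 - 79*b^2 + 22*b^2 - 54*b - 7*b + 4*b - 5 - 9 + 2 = 18*b^3 - 57*b^2 - 57*b - 12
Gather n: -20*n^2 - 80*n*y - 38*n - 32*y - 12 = -20*n^2 + n*(-80*y - 38) - 32*y - 12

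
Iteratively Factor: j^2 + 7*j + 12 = (j + 4)*(j + 3)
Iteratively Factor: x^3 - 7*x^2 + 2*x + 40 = (x - 4)*(x^2 - 3*x - 10) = (x - 4)*(x + 2)*(x - 5)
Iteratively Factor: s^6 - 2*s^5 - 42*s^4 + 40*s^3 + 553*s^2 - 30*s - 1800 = (s - 5)*(s^5 + 3*s^4 - 27*s^3 - 95*s^2 + 78*s + 360) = (s - 5)*(s + 3)*(s^4 - 27*s^2 - 14*s + 120) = (s - 5)*(s + 3)^2*(s^3 - 3*s^2 - 18*s + 40) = (s - 5)*(s - 2)*(s + 3)^2*(s^2 - s - 20) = (s - 5)^2*(s - 2)*(s + 3)^2*(s + 4)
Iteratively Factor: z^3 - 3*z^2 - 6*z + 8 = (z + 2)*(z^2 - 5*z + 4) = (z - 1)*(z + 2)*(z - 4)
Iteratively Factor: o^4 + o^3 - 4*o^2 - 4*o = (o + 2)*(o^3 - o^2 - 2*o) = (o - 2)*(o + 2)*(o^2 + o) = (o - 2)*(o + 1)*(o + 2)*(o)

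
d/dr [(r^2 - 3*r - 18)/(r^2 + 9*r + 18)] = 12/(r^2 + 12*r + 36)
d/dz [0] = 0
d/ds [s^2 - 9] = 2*s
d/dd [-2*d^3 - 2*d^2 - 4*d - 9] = -6*d^2 - 4*d - 4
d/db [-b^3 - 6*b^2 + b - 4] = -3*b^2 - 12*b + 1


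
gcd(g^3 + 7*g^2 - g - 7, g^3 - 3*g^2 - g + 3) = g^2 - 1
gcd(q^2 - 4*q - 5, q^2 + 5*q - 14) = 1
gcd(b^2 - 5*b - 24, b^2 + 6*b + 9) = b + 3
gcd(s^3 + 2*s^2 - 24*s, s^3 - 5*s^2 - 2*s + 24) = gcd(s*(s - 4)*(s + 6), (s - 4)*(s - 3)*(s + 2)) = s - 4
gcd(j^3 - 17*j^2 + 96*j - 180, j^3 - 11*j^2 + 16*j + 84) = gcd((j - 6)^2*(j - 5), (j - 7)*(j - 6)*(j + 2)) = j - 6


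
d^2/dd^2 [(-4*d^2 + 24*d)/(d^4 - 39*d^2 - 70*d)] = 24*(-d^5 + 12*d^4 - 13*d^3 - 374*d^2 + 420*d + 3952)/(d^9 - 117*d^7 - 210*d^6 + 4563*d^5 + 16380*d^4 - 44619*d^3 - 319410*d^2 - 573300*d - 343000)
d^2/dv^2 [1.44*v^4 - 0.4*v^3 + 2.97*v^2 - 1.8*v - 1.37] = 17.28*v^2 - 2.4*v + 5.94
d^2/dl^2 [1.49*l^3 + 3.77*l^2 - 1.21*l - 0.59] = 8.94*l + 7.54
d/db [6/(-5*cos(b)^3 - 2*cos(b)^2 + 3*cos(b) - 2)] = 6*(-15*cos(b)^2 - 4*cos(b) + 3)*sin(b)/(5*cos(b)^3 + 2*cos(b)^2 - 3*cos(b) + 2)^2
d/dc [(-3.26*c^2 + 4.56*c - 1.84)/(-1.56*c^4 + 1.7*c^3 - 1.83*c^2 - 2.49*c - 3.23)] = (-10.1712*c^5 + 26.8828*c^4 - 26.9856*c^3 + 25.8462*c^2 + 14.3252*c - 19.3104)/(2.4336*c^8 - 5.304*c^7 + 8.5996*c^6 + 1.5468*c^5 + 4.9605*c^4 - 1.8686*c^3 + 18.0219*c^2 + 16.0854*c + 10.4329)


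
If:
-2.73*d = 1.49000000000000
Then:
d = -0.55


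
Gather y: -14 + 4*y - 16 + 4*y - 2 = 8*y - 32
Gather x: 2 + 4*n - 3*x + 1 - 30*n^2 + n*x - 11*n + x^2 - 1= -30*n^2 - 7*n + x^2 + x*(n - 3) + 2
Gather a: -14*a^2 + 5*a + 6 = -14*a^2 + 5*a + 6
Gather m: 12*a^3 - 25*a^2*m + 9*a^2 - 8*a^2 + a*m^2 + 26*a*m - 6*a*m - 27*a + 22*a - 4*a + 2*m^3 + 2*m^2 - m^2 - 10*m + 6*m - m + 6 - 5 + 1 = 12*a^3 + a^2 - 9*a + 2*m^3 + m^2*(a + 1) + m*(-25*a^2 + 20*a - 5) + 2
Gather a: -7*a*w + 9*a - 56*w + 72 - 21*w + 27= a*(9 - 7*w) - 77*w + 99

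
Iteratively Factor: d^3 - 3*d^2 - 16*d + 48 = (d - 3)*(d^2 - 16) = (d - 3)*(d + 4)*(d - 4)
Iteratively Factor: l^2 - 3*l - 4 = (l + 1)*(l - 4)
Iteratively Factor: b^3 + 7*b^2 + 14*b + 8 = (b + 2)*(b^2 + 5*b + 4) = (b + 1)*(b + 2)*(b + 4)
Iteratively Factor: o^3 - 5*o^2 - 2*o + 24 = (o - 4)*(o^2 - o - 6) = (o - 4)*(o + 2)*(o - 3)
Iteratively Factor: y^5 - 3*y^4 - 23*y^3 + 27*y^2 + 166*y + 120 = (y - 5)*(y^4 + 2*y^3 - 13*y^2 - 38*y - 24) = (y - 5)*(y - 4)*(y^3 + 6*y^2 + 11*y + 6) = (y - 5)*(y - 4)*(y + 1)*(y^2 + 5*y + 6) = (y - 5)*(y - 4)*(y + 1)*(y + 2)*(y + 3)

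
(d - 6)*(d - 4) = d^2 - 10*d + 24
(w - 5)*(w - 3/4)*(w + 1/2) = w^3 - 21*w^2/4 + 7*w/8 + 15/8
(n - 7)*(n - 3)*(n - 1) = n^3 - 11*n^2 + 31*n - 21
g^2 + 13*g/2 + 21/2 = (g + 3)*(g + 7/2)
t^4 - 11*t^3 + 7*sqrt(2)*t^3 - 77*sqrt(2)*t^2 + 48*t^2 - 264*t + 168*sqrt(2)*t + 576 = (t - 8)*(t - 3)*(t + 3*sqrt(2))*(t + 4*sqrt(2))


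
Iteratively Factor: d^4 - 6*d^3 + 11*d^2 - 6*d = (d)*(d^3 - 6*d^2 + 11*d - 6) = d*(d - 3)*(d^2 - 3*d + 2) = d*(d - 3)*(d - 1)*(d - 2)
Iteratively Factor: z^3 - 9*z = (z - 3)*(z^2 + 3*z) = z*(z - 3)*(z + 3)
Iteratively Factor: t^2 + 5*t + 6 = (t + 3)*(t + 2)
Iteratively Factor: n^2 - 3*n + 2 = (n - 1)*(n - 2)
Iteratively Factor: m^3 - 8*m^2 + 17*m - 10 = (m - 5)*(m^2 - 3*m + 2) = (m - 5)*(m - 2)*(m - 1)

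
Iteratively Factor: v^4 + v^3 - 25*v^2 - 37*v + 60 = (v + 4)*(v^3 - 3*v^2 - 13*v + 15) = (v - 5)*(v + 4)*(v^2 + 2*v - 3) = (v - 5)*(v - 1)*(v + 4)*(v + 3)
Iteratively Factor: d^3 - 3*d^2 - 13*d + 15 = (d - 5)*(d^2 + 2*d - 3) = (d - 5)*(d + 3)*(d - 1)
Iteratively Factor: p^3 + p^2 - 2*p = (p)*(p^2 + p - 2) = p*(p + 2)*(p - 1)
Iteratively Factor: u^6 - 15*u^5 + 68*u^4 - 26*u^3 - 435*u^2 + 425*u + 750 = (u - 5)*(u^5 - 10*u^4 + 18*u^3 + 64*u^2 - 115*u - 150) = (u - 5)*(u - 3)*(u^4 - 7*u^3 - 3*u^2 + 55*u + 50) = (u - 5)*(u - 3)*(u + 1)*(u^3 - 8*u^2 + 5*u + 50) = (u - 5)^2*(u - 3)*(u + 1)*(u^2 - 3*u - 10) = (u - 5)^3*(u - 3)*(u + 1)*(u + 2)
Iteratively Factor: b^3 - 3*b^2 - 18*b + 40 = (b + 4)*(b^2 - 7*b + 10) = (b - 2)*(b + 4)*(b - 5)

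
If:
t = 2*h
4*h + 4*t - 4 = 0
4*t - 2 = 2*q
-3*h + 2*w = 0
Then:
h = 1/3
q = 1/3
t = 2/3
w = 1/2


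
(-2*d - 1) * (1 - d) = 2*d^2 - d - 1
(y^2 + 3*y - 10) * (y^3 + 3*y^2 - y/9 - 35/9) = y^5 + 6*y^4 - 10*y^3/9 - 308*y^2/9 - 95*y/9 + 350/9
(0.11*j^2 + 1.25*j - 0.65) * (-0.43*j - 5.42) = -0.0473*j^3 - 1.1337*j^2 - 6.4955*j + 3.523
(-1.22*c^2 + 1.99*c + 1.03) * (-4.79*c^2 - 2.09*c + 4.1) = 5.8438*c^4 - 6.9823*c^3 - 14.0948*c^2 + 6.0063*c + 4.223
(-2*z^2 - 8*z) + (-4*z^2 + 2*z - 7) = -6*z^2 - 6*z - 7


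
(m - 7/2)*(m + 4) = m^2 + m/2 - 14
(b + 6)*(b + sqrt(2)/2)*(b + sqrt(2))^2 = b^4 + 5*sqrt(2)*b^3/2 + 6*b^3 + 4*b^2 + 15*sqrt(2)*b^2 + sqrt(2)*b + 24*b + 6*sqrt(2)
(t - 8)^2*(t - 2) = t^3 - 18*t^2 + 96*t - 128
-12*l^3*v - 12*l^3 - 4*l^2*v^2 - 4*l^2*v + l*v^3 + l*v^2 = (-6*l + v)*(2*l + v)*(l*v + l)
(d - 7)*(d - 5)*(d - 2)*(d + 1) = d^4 - 13*d^3 + 45*d^2 - 11*d - 70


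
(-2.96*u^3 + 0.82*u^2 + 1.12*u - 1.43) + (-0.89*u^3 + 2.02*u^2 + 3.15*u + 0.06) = -3.85*u^3 + 2.84*u^2 + 4.27*u - 1.37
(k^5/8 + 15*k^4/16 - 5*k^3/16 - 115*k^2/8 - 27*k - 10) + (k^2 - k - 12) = k^5/8 + 15*k^4/16 - 5*k^3/16 - 107*k^2/8 - 28*k - 22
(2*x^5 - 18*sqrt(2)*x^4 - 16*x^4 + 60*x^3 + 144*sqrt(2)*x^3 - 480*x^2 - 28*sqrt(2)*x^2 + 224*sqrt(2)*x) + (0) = 2*x^5 - 18*sqrt(2)*x^4 - 16*x^4 + 60*x^3 + 144*sqrt(2)*x^3 - 480*x^2 - 28*sqrt(2)*x^2 + 224*sqrt(2)*x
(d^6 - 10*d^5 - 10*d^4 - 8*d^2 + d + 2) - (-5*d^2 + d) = d^6 - 10*d^5 - 10*d^4 - 3*d^2 + 2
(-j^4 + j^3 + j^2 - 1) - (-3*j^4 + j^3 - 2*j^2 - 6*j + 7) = 2*j^4 + 3*j^2 + 6*j - 8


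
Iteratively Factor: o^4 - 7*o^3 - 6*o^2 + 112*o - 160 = (o + 4)*(o^3 - 11*o^2 + 38*o - 40) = (o - 4)*(o + 4)*(o^2 - 7*o + 10) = (o - 5)*(o - 4)*(o + 4)*(o - 2)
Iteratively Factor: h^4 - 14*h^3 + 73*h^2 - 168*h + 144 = (h - 3)*(h^3 - 11*h^2 + 40*h - 48) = (h - 4)*(h - 3)*(h^2 - 7*h + 12) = (h - 4)^2*(h - 3)*(h - 3)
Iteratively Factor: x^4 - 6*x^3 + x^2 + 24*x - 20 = (x + 2)*(x^3 - 8*x^2 + 17*x - 10) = (x - 5)*(x + 2)*(x^2 - 3*x + 2) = (x - 5)*(x - 1)*(x + 2)*(x - 2)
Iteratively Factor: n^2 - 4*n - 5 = (n + 1)*(n - 5)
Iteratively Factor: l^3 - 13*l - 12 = (l + 3)*(l^2 - 3*l - 4) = (l - 4)*(l + 3)*(l + 1)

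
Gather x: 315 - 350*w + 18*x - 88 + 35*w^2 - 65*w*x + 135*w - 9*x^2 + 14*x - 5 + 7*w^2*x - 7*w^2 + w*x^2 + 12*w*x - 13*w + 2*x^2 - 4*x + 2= 28*w^2 - 228*w + x^2*(w - 7) + x*(7*w^2 - 53*w + 28) + 224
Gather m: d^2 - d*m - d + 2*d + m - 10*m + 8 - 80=d^2 + d + m*(-d - 9) - 72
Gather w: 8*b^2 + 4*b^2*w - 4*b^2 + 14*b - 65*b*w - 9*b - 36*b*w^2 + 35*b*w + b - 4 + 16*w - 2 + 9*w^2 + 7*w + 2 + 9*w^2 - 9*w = 4*b^2 + 6*b + w^2*(18 - 36*b) + w*(4*b^2 - 30*b + 14) - 4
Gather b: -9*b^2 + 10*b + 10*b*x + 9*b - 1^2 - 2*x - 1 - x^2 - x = -9*b^2 + b*(10*x + 19) - x^2 - 3*x - 2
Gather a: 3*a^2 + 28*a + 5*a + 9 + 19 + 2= 3*a^2 + 33*a + 30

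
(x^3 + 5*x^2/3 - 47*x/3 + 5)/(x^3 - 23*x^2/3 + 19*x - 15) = (3*x^2 + 14*x - 5)/(3*x^2 - 14*x + 15)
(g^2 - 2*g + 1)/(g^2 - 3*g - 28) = (-g^2 + 2*g - 1)/(-g^2 + 3*g + 28)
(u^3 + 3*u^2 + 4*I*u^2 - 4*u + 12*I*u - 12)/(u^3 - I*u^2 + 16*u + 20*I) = (u + 3)/(u - 5*I)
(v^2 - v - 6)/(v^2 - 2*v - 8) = (v - 3)/(v - 4)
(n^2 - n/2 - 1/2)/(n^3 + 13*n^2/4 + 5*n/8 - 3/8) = 4*(n - 1)/(4*n^2 + 11*n - 3)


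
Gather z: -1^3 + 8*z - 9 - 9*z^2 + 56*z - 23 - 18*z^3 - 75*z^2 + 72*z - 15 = -18*z^3 - 84*z^2 + 136*z - 48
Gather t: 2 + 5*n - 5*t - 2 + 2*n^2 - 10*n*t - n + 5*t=2*n^2 - 10*n*t + 4*n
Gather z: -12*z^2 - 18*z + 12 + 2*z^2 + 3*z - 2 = -10*z^2 - 15*z + 10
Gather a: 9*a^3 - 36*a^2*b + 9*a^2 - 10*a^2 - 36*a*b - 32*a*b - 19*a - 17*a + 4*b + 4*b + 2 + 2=9*a^3 + a^2*(-36*b - 1) + a*(-68*b - 36) + 8*b + 4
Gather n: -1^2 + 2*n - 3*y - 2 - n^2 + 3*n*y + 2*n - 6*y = -n^2 + n*(3*y + 4) - 9*y - 3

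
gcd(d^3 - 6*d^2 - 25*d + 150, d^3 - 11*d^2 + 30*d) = d^2 - 11*d + 30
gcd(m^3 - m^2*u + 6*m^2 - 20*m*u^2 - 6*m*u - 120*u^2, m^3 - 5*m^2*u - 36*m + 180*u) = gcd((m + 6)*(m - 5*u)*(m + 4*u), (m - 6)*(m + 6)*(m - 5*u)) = -m^2 + 5*m*u - 6*m + 30*u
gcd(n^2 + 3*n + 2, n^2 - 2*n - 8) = n + 2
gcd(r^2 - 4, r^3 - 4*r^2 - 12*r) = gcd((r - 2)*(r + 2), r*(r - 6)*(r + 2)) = r + 2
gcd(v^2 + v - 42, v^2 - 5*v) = 1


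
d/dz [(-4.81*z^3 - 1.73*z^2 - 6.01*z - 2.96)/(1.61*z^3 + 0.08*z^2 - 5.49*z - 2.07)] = (-3.5527136788005e-15*z^5 + 2.4005*z^4 + 72.166*z^3 + 54.1454*z^2 + 7.6358*z - 3.8097)/(2.5921*z^6 + 0.2576*z^5 - 17.6714*z^4 - 7.5438*z^3 + 29.8089*z^2 + 22.7286*z + 4.2849)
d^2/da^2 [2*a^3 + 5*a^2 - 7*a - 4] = 12*a + 10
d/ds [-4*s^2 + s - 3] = 1 - 8*s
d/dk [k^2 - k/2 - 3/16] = 2*k - 1/2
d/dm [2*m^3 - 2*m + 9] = 6*m^2 - 2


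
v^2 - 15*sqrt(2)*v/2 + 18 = (v - 6*sqrt(2))*(v - 3*sqrt(2)/2)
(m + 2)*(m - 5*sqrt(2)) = m^2 - 5*sqrt(2)*m + 2*m - 10*sqrt(2)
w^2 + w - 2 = (w - 1)*(w + 2)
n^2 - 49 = (n - 7)*(n + 7)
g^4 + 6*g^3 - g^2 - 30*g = g*(g - 2)*(g + 3)*(g + 5)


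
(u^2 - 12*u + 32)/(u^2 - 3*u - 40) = (u - 4)/(u + 5)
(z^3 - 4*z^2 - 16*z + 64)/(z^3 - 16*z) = (z - 4)/z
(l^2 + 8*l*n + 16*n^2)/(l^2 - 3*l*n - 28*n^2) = (l + 4*n)/(l - 7*n)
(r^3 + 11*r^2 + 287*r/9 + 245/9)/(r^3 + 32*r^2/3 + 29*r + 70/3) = (r + 7/3)/(r + 2)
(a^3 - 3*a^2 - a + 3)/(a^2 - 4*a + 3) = a + 1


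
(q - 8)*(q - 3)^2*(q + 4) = q^4 - 10*q^3 + q^2 + 156*q - 288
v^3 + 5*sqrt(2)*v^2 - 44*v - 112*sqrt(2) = (v - 4*sqrt(2))*(v + 2*sqrt(2))*(v + 7*sqrt(2))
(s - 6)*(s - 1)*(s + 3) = s^3 - 4*s^2 - 15*s + 18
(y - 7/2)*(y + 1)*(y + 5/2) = y^3 - 39*y/4 - 35/4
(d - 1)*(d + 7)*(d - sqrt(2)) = d^3 - sqrt(2)*d^2 + 6*d^2 - 6*sqrt(2)*d - 7*d + 7*sqrt(2)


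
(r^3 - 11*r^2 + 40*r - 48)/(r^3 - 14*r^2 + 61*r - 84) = (r - 4)/(r - 7)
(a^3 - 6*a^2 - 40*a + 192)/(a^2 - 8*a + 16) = (a^2 - 2*a - 48)/(a - 4)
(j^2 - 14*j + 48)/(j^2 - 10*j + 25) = (j^2 - 14*j + 48)/(j^2 - 10*j + 25)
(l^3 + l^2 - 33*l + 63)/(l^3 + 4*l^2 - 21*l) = (l - 3)/l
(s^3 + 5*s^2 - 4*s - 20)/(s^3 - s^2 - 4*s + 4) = (s + 5)/(s - 1)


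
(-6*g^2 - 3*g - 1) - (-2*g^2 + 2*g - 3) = -4*g^2 - 5*g + 2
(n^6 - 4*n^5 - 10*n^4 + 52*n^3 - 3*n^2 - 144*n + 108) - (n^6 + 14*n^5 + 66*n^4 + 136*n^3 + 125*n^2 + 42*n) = -18*n^5 - 76*n^4 - 84*n^3 - 128*n^2 - 186*n + 108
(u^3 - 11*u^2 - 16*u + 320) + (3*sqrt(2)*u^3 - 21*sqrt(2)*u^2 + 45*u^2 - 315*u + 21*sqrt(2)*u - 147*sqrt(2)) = u^3 + 3*sqrt(2)*u^3 - 21*sqrt(2)*u^2 + 34*u^2 - 331*u + 21*sqrt(2)*u - 147*sqrt(2) + 320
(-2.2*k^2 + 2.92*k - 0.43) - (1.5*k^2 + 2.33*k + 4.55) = -3.7*k^2 + 0.59*k - 4.98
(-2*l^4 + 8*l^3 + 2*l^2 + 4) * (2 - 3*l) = 6*l^5 - 28*l^4 + 10*l^3 + 4*l^2 - 12*l + 8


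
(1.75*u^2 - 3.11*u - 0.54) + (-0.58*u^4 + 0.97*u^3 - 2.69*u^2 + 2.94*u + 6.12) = -0.58*u^4 + 0.97*u^3 - 0.94*u^2 - 0.17*u + 5.58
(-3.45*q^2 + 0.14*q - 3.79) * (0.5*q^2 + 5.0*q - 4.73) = -1.725*q^4 - 17.18*q^3 + 15.1235*q^2 - 19.6122*q + 17.9267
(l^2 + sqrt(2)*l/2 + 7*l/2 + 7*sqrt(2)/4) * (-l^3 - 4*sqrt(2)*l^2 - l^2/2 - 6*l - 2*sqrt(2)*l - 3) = -l^5 - 9*sqrt(2)*l^4/2 - 4*l^4 - 18*sqrt(2)*l^3 - 47*l^3/4 - 40*l^2 - 87*sqrt(2)*l^2/8 - 35*l/2 - 12*sqrt(2)*l - 21*sqrt(2)/4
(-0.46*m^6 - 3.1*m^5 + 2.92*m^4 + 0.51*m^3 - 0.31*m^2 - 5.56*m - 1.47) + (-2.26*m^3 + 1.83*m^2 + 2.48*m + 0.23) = -0.46*m^6 - 3.1*m^5 + 2.92*m^4 - 1.75*m^3 + 1.52*m^2 - 3.08*m - 1.24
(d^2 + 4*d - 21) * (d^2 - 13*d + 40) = d^4 - 9*d^3 - 33*d^2 + 433*d - 840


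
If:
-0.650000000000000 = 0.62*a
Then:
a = -1.05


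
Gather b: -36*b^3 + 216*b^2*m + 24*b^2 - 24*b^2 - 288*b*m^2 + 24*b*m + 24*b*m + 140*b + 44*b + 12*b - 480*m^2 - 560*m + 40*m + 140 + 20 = -36*b^3 + 216*b^2*m + b*(-288*m^2 + 48*m + 196) - 480*m^2 - 520*m + 160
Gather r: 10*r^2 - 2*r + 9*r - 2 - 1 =10*r^2 + 7*r - 3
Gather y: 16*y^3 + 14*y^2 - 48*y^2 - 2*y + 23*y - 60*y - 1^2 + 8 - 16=16*y^3 - 34*y^2 - 39*y - 9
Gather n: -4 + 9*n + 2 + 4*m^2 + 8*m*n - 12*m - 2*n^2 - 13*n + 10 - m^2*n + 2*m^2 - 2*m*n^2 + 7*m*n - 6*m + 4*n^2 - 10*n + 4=6*m^2 - 18*m + n^2*(2 - 2*m) + n*(-m^2 + 15*m - 14) + 12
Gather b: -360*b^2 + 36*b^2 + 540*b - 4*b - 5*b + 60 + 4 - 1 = -324*b^2 + 531*b + 63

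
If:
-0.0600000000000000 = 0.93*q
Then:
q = -0.06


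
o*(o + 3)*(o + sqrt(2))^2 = o^4 + 2*sqrt(2)*o^3 + 3*o^3 + 2*o^2 + 6*sqrt(2)*o^2 + 6*o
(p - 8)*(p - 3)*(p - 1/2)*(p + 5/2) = p^4 - 9*p^3 + 3*p^2/4 + 247*p/4 - 30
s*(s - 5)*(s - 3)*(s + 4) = s^4 - 4*s^3 - 17*s^2 + 60*s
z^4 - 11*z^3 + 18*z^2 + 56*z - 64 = (z - 8)*(z - 4)*(z - 1)*(z + 2)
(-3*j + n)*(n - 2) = -3*j*n + 6*j + n^2 - 2*n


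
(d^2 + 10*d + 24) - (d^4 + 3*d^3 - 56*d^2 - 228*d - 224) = -d^4 - 3*d^3 + 57*d^2 + 238*d + 248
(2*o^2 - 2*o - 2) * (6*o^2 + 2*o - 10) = 12*o^4 - 8*o^3 - 36*o^2 + 16*o + 20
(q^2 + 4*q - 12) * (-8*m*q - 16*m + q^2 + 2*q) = -8*m*q^3 - 48*m*q^2 + 32*m*q + 192*m + q^4 + 6*q^3 - 4*q^2 - 24*q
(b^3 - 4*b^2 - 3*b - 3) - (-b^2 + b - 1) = b^3 - 3*b^2 - 4*b - 2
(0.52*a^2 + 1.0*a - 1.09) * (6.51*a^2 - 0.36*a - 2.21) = 3.3852*a^4 + 6.3228*a^3 - 8.6051*a^2 - 1.8176*a + 2.4089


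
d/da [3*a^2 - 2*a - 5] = 6*a - 2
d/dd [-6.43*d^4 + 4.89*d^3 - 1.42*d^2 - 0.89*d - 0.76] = -25.72*d^3 + 14.67*d^2 - 2.84*d - 0.89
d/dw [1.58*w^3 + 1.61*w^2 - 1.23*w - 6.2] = 4.74*w^2 + 3.22*w - 1.23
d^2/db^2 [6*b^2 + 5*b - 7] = 12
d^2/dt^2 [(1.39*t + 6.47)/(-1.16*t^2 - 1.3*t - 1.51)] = (-(1.39*t + 6.47)*(2.32*t + 1.3)*(4.64*t + 2.6) + (9.6744*t + 18.6244)*(1.16*t^2 + 1.3*t + 1.51))/(1.16*t^2 + 1.3*t + 1.51)^3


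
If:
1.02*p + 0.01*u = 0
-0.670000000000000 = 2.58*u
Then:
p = 0.00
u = -0.26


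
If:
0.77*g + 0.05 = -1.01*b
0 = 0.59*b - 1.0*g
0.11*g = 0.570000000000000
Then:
No Solution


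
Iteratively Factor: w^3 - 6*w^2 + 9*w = (w - 3)*(w^2 - 3*w) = w*(w - 3)*(w - 3)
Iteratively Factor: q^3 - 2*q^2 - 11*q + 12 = (q + 3)*(q^2 - 5*q + 4) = (q - 4)*(q + 3)*(q - 1)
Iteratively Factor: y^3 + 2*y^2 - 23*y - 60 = (y + 3)*(y^2 - y - 20) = (y + 3)*(y + 4)*(y - 5)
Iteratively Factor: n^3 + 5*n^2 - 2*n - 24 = (n + 4)*(n^2 + n - 6) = (n + 3)*(n + 4)*(n - 2)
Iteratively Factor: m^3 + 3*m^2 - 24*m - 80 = (m + 4)*(m^2 - m - 20) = (m + 4)^2*(m - 5)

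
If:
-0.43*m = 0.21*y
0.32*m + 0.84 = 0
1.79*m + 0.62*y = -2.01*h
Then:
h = 0.68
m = -2.62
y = 5.38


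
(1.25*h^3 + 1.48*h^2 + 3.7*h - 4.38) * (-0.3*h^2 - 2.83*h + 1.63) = -0.375*h^5 - 3.9815*h^4 - 3.2609*h^3 - 6.7446*h^2 + 18.4264*h - 7.1394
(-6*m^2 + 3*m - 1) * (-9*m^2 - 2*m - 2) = 54*m^4 - 15*m^3 + 15*m^2 - 4*m + 2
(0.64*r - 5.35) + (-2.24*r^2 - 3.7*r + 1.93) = -2.24*r^2 - 3.06*r - 3.42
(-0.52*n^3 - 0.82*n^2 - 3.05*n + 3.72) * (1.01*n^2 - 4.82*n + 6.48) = -0.5252*n^5 + 1.6782*n^4 - 2.4977*n^3 + 13.1446*n^2 - 37.6944*n + 24.1056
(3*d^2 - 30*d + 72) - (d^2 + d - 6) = 2*d^2 - 31*d + 78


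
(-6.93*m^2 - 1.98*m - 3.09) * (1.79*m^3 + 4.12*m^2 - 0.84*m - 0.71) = -12.4047*m^5 - 32.0958*m^4 - 7.8675*m^3 - 6.1473*m^2 + 4.0014*m + 2.1939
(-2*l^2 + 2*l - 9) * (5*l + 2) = -10*l^3 + 6*l^2 - 41*l - 18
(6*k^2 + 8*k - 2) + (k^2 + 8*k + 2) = 7*k^2 + 16*k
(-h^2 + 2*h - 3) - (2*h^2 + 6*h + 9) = -3*h^2 - 4*h - 12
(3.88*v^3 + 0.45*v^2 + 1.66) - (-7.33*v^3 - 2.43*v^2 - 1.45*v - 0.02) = 11.21*v^3 + 2.88*v^2 + 1.45*v + 1.68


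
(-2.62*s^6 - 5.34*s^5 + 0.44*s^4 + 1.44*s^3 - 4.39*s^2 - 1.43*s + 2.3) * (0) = 0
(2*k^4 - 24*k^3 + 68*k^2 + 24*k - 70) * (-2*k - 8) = -4*k^5 + 32*k^4 + 56*k^3 - 592*k^2 - 52*k + 560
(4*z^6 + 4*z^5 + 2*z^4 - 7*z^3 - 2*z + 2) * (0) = 0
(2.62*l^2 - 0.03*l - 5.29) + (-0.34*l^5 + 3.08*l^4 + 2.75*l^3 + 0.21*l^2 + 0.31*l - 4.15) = -0.34*l^5 + 3.08*l^4 + 2.75*l^3 + 2.83*l^2 + 0.28*l - 9.44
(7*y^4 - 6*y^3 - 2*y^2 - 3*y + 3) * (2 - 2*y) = -14*y^5 + 26*y^4 - 8*y^3 + 2*y^2 - 12*y + 6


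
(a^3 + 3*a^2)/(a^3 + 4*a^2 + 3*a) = a/(a + 1)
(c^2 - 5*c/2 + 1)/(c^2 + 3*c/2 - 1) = (c - 2)/(c + 2)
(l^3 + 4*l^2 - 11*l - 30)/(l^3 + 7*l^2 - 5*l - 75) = (l + 2)/(l + 5)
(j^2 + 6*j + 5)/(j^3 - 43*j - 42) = (j + 5)/(j^2 - j - 42)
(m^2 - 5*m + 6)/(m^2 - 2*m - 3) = (m - 2)/(m + 1)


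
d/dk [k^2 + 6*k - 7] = 2*k + 6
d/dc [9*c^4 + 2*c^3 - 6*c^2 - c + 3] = 36*c^3 + 6*c^2 - 12*c - 1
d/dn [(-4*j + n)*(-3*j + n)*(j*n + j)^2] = j^2*(n + 1)*((-4*j + n)*(n + 1) + (-3*j + n)*(n + 1) + 2*(3*j - n)*(4*j - n))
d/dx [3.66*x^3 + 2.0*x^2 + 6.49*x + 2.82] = 10.98*x^2 + 4.0*x + 6.49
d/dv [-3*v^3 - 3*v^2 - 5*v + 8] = -9*v^2 - 6*v - 5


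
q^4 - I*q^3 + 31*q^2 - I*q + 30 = (q - 6*I)*(q - I)*(q + I)*(q + 5*I)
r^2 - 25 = (r - 5)*(r + 5)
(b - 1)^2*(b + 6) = b^3 + 4*b^2 - 11*b + 6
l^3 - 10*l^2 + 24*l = l*(l - 6)*(l - 4)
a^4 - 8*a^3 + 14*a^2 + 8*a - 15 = (a - 5)*(a - 3)*(a - 1)*(a + 1)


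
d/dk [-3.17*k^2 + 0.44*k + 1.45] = 0.44 - 6.34*k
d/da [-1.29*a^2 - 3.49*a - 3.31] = -2.58*a - 3.49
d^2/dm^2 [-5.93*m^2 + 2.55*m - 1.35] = -11.8600000000000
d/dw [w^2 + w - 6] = 2*w + 1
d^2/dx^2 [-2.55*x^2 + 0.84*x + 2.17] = -5.10000000000000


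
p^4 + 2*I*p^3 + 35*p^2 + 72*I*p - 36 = (p - 6*I)*(p + I)^2*(p + 6*I)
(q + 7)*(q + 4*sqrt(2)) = q^2 + 4*sqrt(2)*q + 7*q + 28*sqrt(2)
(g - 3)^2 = g^2 - 6*g + 9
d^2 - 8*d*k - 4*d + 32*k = (d - 4)*(d - 8*k)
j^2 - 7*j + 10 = (j - 5)*(j - 2)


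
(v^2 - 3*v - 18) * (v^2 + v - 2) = v^4 - 2*v^3 - 23*v^2 - 12*v + 36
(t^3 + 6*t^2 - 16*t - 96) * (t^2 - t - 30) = t^5 + 5*t^4 - 52*t^3 - 260*t^2 + 576*t + 2880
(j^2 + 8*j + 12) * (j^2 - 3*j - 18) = j^4 + 5*j^3 - 30*j^2 - 180*j - 216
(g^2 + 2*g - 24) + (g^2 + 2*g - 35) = 2*g^2 + 4*g - 59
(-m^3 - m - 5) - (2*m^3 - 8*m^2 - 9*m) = -3*m^3 + 8*m^2 + 8*m - 5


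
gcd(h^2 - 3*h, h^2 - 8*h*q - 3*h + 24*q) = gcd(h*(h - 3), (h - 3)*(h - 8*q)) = h - 3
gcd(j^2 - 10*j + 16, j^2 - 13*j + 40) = j - 8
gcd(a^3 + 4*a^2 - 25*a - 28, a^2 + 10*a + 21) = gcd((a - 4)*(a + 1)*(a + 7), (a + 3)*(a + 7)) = a + 7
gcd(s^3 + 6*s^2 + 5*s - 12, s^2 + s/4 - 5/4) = s - 1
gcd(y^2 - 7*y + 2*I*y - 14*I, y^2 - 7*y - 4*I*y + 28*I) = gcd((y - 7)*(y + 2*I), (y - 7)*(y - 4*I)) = y - 7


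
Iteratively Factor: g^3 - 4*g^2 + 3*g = (g - 1)*(g^2 - 3*g) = g*(g - 1)*(g - 3)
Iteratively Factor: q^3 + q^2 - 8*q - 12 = (q - 3)*(q^2 + 4*q + 4) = (q - 3)*(q + 2)*(q + 2)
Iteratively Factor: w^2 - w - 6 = (w - 3)*(w + 2)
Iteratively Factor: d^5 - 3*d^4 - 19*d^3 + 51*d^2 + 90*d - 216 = (d + 3)*(d^4 - 6*d^3 - d^2 + 54*d - 72) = (d - 4)*(d + 3)*(d^3 - 2*d^2 - 9*d + 18) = (d - 4)*(d + 3)^2*(d^2 - 5*d + 6) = (d - 4)*(d - 3)*(d + 3)^2*(d - 2)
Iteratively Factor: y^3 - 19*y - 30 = (y + 2)*(y^2 - 2*y - 15) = (y - 5)*(y + 2)*(y + 3)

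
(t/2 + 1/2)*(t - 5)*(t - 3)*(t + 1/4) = t^4/2 - 27*t^3/8 + 21*t^2/8 + 67*t/8 + 15/8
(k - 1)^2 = k^2 - 2*k + 1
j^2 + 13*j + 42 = (j + 6)*(j + 7)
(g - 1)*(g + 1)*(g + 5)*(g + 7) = g^4 + 12*g^3 + 34*g^2 - 12*g - 35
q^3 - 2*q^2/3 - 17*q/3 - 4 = (q - 3)*(q + 1)*(q + 4/3)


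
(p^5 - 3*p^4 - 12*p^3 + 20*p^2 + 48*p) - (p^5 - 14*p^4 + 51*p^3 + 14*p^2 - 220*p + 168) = 11*p^4 - 63*p^3 + 6*p^2 + 268*p - 168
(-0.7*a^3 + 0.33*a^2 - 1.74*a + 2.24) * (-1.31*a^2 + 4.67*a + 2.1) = 0.917*a^5 - 3.7013*a^4 + 2.3505*a^3 - 10.3672*a^2 + 6.8068*a + 4.704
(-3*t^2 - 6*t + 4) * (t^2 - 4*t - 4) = -3*t^4 + 6*t^3 + 40*t^2 + 8*t - 16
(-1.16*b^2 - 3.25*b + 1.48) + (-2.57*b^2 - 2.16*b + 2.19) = -3.73*b^2 - 5.41*b + 3.67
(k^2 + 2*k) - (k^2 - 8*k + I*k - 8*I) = 10*k - I*k + 8*I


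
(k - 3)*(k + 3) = k^2 - 9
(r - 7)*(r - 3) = r^2 - 10*r + 21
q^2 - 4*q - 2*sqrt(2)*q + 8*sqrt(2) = (q - 4)*(q - 2*sqrt(2))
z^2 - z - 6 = (z - 3)*(z + 2)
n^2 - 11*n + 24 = (n - 8)*(n - 3)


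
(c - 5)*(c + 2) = c^2 - 3*c - 10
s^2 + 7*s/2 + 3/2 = (s + 1/2)*(s + 3)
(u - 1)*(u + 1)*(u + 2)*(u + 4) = u^4 + 6*u^3 + 7*u^2 - 6*u - 8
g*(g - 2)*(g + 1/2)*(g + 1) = g^4 - g^3/2 - 5*g^2/2 - g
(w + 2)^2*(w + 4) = w^3 + 8*w^2 + 20*w + 16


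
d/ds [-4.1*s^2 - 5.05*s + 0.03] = -8.2*s - 5.05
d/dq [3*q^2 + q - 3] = 6*q + 1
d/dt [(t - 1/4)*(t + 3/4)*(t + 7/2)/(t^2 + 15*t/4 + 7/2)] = (128*t^4 + 960*t^3 + 3064*t^2 + 3752*t + 1015)/(8*(16*t^4 + 120*t^3 + 337*t^2 + 420*t + 196))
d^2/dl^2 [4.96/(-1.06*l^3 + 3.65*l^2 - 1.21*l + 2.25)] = ((31.5456*l - 36.208)*(1.06*l^3 - 3.65*l^2 + 1.21*l - 2.25) - 4.96*(3.18*l^2 - 7.3*l + 1.21)*(6.36*l^2 - 14.6*l + 2.42))/(1.06*l^3 - 3.65*l^2 + 1.21*l - 2.25)^3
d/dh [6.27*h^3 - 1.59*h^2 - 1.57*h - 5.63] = 18.81*h^2 - 3.18*h - 1.57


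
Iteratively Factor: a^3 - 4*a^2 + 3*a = (a - 1)*(a^2 - 3*a) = (a - 3)*(a - 1)*(a)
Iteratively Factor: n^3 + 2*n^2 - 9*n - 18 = (n + 2)*(n^2 - 9) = (n + 2)*(n + 3)*(n - 3)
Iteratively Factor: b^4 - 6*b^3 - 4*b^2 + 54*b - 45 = (b - 5)*(b^3 - b^2 - 9*b + 9) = (b - 5)*(b - 3)*(b^2 + 2*b - 3) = (b - 5)*(b - 3)*(b + 3)*(b - 1)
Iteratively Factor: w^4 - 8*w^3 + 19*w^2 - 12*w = (w - 1)*(w^3 - 7*w^2 + 12*w) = (w - 3)*(w - 1)*(w^2 - 4*w) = w*(w - 3)*(w - 1)*(w - 4)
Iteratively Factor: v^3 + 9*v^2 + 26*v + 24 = (v + 2)*(v^2 + 7*v + 12) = (v + 2)*(v + 3)*(v + 4)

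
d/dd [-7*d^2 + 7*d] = 7 - 14*d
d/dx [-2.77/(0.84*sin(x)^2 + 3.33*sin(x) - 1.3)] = (4.6536*sin(x) + 9.2241)*cos(x)/(0.84*sin(x)^2 + 3.33*sin(x) - 1.3)^2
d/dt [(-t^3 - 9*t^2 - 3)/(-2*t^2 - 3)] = t*(2*t^3 + 9*t + 42)/(4*t^4 + 12*t^2 + 9)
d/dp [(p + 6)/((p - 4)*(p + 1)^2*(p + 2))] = (-3*p^3 - 21*p^2 + 32*p + 100)/(p^7 - p^6 - 21*p^5 - 15*p^4 + 120*p^3 + 276*p^2 + 224*p + 64)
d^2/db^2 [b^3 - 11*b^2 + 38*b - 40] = 6*b - 22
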